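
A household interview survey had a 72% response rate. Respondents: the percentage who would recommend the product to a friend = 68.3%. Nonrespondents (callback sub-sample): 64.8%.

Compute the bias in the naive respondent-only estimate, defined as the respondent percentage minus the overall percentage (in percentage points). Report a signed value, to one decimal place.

+1.0 percentage points

Nonresponse fraction = 1 − 0.72 = 0.28.
Bias = (nonresponse fraction) × (respondent percentage − nonrespondent percentage)
     = 0.28 × (68.3 − 64.8) = 0.28 × 3.5 = 0.98.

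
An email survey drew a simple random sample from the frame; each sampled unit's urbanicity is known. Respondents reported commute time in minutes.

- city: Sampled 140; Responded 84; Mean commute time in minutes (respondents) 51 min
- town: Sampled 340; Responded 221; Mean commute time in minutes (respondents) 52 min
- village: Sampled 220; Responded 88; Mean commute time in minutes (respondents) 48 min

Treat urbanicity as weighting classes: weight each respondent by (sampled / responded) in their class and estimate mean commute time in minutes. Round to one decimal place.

Class response rates: city 84/140 = 60%, town 221/340 = 65%, village 88/220 = 40%.
Each respondent's weight = sampled/responded in their class; summing within a class gives n_sampled, so:
  city: 140 × 51 = 7140
  town: 340 × 52 = 17,680
  village: 220 × 48 = 10,560
Adjusted estimate = 35,380 / 700 = 50.5429 → 50.5.

50.5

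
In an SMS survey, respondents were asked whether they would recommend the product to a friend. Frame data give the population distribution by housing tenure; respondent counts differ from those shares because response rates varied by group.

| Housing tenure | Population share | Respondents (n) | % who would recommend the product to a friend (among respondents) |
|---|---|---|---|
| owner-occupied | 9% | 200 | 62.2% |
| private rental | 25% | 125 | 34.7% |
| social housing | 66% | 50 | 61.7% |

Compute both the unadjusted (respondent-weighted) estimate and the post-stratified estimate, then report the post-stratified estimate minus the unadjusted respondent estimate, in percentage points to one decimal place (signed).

Without adjustment, the pooled respondent share is:
  (200/375)×62.2 + (125/375)×34.7 + (50/375)×61.7 = 52.9667%
Post-stratified estimate weights by population shares:
  0.09×62.2 + 0.25×34.7 + 0.66×61.7 = 54.995%
Difference = 54.995 − 52.9667 = 2.0283 pp.

+2.0 percentage points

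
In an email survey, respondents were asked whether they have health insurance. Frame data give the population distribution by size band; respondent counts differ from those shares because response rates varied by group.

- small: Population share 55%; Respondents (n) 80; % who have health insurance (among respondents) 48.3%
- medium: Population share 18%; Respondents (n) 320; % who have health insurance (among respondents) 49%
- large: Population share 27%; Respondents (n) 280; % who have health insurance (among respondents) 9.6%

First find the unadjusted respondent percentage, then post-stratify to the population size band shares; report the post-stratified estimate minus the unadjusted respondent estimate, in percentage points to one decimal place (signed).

+5.3 percentage points

Naive respondent-only estimate (weights = respondent counts):
  (80/680)×48.3 + (320/680)×49 + (280/680)×9.6 = 32.6941%
Post-stratifying to population shares instead:
  0.55×48.3 + 0.18×49 + 0.27×9.6 = 37.977%
Difference = 37.977 − 32.6941 = 5.2829 pp.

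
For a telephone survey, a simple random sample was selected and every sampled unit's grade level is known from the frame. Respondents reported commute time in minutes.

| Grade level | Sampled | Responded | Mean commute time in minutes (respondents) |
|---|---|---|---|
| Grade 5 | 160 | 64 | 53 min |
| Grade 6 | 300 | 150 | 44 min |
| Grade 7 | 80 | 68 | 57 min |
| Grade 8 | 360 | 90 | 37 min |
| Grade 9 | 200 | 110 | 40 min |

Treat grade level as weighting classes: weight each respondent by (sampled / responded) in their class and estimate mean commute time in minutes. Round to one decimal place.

43.2

Class response rates: Grade 5 64/160 = 40%, Grade 6 150/300 = 50%, Grade 7 68/80 = 85%, Grade 8 90/360 = 25%, Grade 9 110/200 = 55%.
Weighting each respondent by the inverse class response rate inflates each class back to its sampled size, so the class weight is n_sampled:
  Grade 5: 160 × 53 = 8480
  Grade 6: 300 × 44 = 13,200
  Grade 7: 80 × 57 = 4560
  Grade 8: 360 × 37 = 13,320
  Grade 9: 200 × 40 = 8000
Adjusted estimate = 47,560 / 1,100 = 43.2364 → 43.2.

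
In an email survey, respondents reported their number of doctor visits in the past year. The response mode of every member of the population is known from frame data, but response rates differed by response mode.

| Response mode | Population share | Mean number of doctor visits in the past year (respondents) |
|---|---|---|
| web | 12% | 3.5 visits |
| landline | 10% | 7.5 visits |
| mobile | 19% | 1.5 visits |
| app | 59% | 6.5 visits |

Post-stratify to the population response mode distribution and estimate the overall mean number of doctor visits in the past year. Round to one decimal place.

Each cell contributes population-share × respondent value:
  web: 0.12 × 3.5 = 0.42
  landline: 0.1 × 7.5 = 0.75
  mobile: 0.19 × 1.5 = 0.285
  app: 0.59 × 6.5 = 3.835
Post-stratified estimate = 5.29 → 5.3.

5.3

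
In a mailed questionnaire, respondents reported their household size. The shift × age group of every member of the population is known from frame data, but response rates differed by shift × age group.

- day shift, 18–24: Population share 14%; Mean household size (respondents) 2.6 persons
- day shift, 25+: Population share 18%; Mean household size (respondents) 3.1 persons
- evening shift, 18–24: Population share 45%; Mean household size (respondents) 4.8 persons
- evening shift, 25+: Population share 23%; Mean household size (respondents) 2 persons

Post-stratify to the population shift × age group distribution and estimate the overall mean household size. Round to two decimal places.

3.54

Reweight to the known shift × age group distribution:
  day shift, 18–24: 0.14 × 2.6 = 0.364
  day shift, 25+: 0.18 × 3.1 = 0.558
  evening shift, 18–24: 0.45 × 4.8 = 2.16
  evening shift, 25+: 0.23 × 2 = 0.46
Post-stratified estimate = 3.542 → 3.54.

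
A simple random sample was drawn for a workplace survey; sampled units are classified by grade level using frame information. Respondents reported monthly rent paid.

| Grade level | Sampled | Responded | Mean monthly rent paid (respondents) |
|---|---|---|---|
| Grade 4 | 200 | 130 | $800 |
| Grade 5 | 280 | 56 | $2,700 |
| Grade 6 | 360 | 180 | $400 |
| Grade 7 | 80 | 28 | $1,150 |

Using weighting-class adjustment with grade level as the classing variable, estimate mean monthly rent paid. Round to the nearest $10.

$1,250

Class response rates: Grade 4 130/200 = 65%, Grade 5 56/280 = 20%, Grade 6 180/360 = 50%, Grade 7 28/80 = 35%.
Each respondent's weight = sampled/responded in their class; summing within a class gives n_sampled, so:
  Grade 4: 200 × 800 = 160,000
  Grade 5: 280 × 2700 = 756,000
  Grade 6: 360 × 400 = 144,000
  Grade 7: 80 × 1150 = 92,000
Adjusted estimate = 1,152,000 / 920 = 1252.17 → $1,250.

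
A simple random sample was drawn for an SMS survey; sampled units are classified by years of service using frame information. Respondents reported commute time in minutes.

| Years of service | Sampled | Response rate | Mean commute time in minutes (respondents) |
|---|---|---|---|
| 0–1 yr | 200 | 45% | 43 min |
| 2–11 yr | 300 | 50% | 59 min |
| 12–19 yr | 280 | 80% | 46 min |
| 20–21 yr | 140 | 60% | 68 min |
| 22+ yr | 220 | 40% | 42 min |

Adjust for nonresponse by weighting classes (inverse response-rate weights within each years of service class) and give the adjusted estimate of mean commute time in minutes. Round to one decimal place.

With weight = n_sampled/n_responded per class, the weighted class total is n_sampled:
  0–1 yr: 200 × 43 = 8600
  2–11 yr: 300 × 59 = 17,700
  12–19 yr: 280 × 46 = 12,880
  20–21 yr: 140 × 68 = 9520
  22+ yr: 220 × 42 = 9240
Adjusted estimate = 57,940 / 1,140 = 50.8246 → 50.8.

50.8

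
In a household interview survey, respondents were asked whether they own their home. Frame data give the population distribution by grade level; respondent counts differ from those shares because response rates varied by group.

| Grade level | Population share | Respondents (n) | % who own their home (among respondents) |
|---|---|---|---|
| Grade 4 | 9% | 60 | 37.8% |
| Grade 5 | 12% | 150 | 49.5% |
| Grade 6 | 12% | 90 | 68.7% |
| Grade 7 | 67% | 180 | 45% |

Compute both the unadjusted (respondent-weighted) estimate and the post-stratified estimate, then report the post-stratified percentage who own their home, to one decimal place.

47.7%

Unadjusted (pooled respondent) estimate weights by respondent counts:
  (60/480)×37.8 + (150/480)×49.5 + (90/480)×68.7 + (180/480)×45 = 49.95%
Post-stratified estimate weights by population shares:
  0.09×37.8 + 0.12×49.5 + 0.12×68.7 + 0.67×45 = 47.736%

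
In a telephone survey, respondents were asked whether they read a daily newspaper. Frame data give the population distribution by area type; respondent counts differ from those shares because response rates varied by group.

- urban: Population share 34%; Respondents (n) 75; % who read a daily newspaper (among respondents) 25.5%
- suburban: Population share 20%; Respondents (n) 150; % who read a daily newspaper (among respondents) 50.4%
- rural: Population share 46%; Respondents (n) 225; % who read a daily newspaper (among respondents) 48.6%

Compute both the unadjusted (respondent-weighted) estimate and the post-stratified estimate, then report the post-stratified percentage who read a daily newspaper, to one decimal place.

41.1%

Without adjustment, the pooled respondent share is:
  (75/450)×25.5 + (150/450)×50.4 + (225/450)×48.6 = 45.35%
Post-stratifying to population shares instead:
  0.34×25.5 + 0.2×50.4 + 0.46×48.6 = 41.106%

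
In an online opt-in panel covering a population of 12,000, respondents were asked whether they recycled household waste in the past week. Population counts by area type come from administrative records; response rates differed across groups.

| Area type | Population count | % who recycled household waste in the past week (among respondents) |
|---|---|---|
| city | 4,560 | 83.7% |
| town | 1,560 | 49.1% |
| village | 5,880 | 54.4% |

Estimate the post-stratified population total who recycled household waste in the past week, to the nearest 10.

Apply each group's respondent rate to its population count:
  city: 4,560 × 83.7% = 3816.72
  town: 1,560 × 49.1% = 765.96
  village: 5,880 × 54.4% = 3198.72
Estimated total = 7781.4 → 7,780.

7,780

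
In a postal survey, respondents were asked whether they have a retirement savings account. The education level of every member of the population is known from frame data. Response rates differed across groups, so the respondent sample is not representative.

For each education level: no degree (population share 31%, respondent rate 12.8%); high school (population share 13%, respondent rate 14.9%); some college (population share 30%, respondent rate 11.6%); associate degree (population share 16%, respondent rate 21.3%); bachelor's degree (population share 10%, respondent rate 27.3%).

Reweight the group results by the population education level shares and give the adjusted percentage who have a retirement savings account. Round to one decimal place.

15.5%

Reweight to the known education level distribution:
  no degree: 0.31 × 12.8 = 3.968
  high school: 0.13 × 14.9 = 1.937
  some college: 0.3 × 11.6 = 3.48
  associate degree: 0.16 × 21.3 = 3.408
  bachelor's degree: 0.1 × 27.3 = 2.73
Post-stratified estimate = 15.523 → 15.5%.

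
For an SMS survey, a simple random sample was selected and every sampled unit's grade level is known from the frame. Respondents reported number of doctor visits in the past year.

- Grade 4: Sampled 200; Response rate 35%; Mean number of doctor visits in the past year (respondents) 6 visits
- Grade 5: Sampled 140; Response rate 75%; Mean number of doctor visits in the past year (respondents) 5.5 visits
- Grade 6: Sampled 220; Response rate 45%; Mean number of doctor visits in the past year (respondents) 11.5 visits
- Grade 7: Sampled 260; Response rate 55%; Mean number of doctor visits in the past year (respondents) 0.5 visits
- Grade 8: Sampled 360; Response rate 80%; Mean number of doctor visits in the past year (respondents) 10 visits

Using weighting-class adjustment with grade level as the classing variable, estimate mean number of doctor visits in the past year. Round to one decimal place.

Inverse-response-rate weighting restores each class to its sampled count, so class totals weight by n_sampled:
  Grade 4: 200 × 6 = 1200
  Grade 5: 140 × 5.5 = 770
  Grade 6: 220 × 11.5 = 2530
  Grade 7: 260 × 0.5 = 130
  Grade 8: 360 × 10 = 3600
Adjusted estimate = 8230 / 1,180 = 6.97458 → 7.0.

7.0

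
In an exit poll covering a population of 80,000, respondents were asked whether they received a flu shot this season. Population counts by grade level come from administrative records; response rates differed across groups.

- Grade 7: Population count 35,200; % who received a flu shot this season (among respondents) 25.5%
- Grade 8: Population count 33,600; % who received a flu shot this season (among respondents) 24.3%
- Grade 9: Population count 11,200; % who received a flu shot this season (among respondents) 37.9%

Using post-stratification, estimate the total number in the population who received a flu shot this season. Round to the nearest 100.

Apply each group's respondent rate to its population count:
  Grade 7: 35,200 × 25.5% = 8976
  Grade 8: 33,600 × 24.3% = 8164.8
  Grade 9: 11,200 × 37.9% = 4244.8
Estimated total = 21385.6 → 21,400.

21,400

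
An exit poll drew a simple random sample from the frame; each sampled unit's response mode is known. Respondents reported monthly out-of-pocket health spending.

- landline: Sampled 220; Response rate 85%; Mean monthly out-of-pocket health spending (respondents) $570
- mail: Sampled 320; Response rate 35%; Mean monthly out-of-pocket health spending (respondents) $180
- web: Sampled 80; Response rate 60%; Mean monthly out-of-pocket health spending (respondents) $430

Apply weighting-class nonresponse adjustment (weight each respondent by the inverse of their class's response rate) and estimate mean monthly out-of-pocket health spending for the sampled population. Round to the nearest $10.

With weight = n_sampled/n_responded per class, the weighted class total is n_sampled:
  landline: 220 × 570 = 125,400
  mail: 320 × 180 = 57,600
  web: 80 × 430 = 34,400
Adjusted estimate = 217,400 / 620 = 350.645 → $350.

$350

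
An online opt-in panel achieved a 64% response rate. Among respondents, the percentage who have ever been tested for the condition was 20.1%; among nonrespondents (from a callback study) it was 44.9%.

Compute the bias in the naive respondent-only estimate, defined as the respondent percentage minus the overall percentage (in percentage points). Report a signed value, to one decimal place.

-8.9 percentage points

Nonresponse fraction = 1 − 0.64 = 0.36.
Bias = (nonresponse fraction) × (respondent percentage − nonrespondent percentage)
     = 0.36 × (20.1 − 44.9) = 0.36 × -24.8 = -8.928.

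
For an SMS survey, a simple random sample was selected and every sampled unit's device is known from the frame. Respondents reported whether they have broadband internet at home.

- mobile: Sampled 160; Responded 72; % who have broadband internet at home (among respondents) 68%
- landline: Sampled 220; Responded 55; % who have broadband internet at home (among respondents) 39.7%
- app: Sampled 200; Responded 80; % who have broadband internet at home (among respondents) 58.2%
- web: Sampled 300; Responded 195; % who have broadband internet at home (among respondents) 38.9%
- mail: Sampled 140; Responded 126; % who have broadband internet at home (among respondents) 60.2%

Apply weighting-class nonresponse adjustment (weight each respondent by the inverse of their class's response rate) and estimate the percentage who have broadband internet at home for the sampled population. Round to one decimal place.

50.3%

Response rates by class: mobile 72/160 = 45%, landline 55/220 = 25%, app 80/200 = 40%, web 195/300 = 65%, mail 126/140 = 90%.
Each respondent's weight = sampled/responded in their class; summing within a class gives n_sampled, so:
  mobile: 160 × 68 = 10,880
  landline: 220 × 39.7 = 8734
  app: 200 × 58.2 = 11,640
  web: 300 × 38.9 = 11,670
  mail: 140 × 60.2 = 8428
Adjusted estimate = 51,352 / 1,020 = 50.3451 → 50.3%.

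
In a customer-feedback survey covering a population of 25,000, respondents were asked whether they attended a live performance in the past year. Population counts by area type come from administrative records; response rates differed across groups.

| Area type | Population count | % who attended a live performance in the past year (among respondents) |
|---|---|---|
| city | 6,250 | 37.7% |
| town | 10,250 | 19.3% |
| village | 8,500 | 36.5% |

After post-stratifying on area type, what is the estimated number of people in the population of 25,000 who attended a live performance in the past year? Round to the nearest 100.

Estimated count per cell = population count × respondent percentage:
  city: 6,250 × 37.7% = 2356.25
  town: 10,250 × 19.3% = 1978.25
  village: 8,500 × 36.5% = 3102.5
Estimated total = 7437 → 7,400.

7,400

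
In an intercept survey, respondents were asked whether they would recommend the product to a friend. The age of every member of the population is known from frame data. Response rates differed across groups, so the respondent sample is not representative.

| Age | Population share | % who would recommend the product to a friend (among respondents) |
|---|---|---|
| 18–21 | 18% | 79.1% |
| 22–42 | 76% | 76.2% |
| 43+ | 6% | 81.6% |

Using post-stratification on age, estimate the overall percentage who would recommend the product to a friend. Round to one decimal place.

Reweight to the known age distribution:
  18–21: 0.18 × 79.1 = 14.238
  22–42: 0.76 × 76.2 = 57.912
  43+: 0.06 × 81.6 = 4.896
Post-stratified estimate = 77.046 → 77.0%.

77.0%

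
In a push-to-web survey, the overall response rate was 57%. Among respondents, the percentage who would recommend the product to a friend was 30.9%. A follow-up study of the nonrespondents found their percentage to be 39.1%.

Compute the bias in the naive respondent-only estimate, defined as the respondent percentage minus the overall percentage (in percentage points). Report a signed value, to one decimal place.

Nonresponse fraction = 1 − 0.57 = 0.43.
Bias = (nonresponse fraction) × (respondent percentage − nonrespondent percentage)
     = 0.43 × (30.9 − 39.1) = 0.43 × -8.2 = -3.526.

-3.5 percentage points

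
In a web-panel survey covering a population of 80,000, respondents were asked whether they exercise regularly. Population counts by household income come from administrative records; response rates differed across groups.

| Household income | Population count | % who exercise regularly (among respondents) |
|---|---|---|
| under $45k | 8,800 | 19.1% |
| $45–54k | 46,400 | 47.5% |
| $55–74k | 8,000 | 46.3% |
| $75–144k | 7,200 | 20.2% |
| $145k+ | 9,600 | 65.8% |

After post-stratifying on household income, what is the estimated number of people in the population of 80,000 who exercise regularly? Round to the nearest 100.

Apply each group's respondent rate to its population count:
  under $45k: 8,800 × 19.1% = 1680.8
  $45–54k: 46,400 × 47.5% = 22,040
  $55–74k: 8,000 × 46.3% = 3704
  $75–144k: 7,200 × 20.2% = 1454.4
  $145k+: 9,600 × 65.8% = 6316.8
Estimated total = 35,196 → 35,200.

35,200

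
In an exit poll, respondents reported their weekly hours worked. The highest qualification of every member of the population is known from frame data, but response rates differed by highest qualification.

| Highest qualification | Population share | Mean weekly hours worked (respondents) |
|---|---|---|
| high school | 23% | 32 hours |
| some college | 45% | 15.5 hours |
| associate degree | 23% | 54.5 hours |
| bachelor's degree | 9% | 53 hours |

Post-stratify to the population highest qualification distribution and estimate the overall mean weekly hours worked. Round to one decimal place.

Reweight to the known highest qualification distribution:
  high school: 0.23 × 32 = 7.36
  some college: 0.45 × 15.5 = 6.975
  associate degree: 0.23 × 54.5 = 12.535
  bachelor's degree: 0.09 × 53 = 4.77
Post-stratified estimate = 31.64 → 31.6.

31.6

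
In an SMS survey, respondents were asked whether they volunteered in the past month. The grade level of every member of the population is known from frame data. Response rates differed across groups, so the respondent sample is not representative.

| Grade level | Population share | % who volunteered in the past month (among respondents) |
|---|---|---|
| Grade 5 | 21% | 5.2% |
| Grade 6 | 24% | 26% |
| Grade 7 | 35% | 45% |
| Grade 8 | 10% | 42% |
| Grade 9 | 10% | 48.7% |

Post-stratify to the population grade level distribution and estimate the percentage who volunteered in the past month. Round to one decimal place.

32.2%

Reweight to the known grade level distribution:
  Grade 5: 0.21 × 5.2 = 1.092
  Grade 6: 0.24 × 26 = 6.24
  Grade 7: 0.35 × 45 = 15.75
  Grade 8: 0.1 × 42 = 4.2
  Grade 9: 0.1 × 48.7 = 4.87
Post-stratified estimate = 32.152 → 32.2%.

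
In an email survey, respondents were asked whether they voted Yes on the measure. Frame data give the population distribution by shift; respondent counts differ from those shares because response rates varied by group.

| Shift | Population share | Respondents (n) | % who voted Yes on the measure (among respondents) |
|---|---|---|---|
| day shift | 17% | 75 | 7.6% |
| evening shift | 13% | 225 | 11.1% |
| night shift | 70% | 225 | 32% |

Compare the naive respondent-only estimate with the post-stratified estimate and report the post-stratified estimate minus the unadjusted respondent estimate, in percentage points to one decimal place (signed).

Unadjusted (pooled respondent) estimate weights by respondent counts:
  (75/525)×7.6 + (225/525)×11.1 + (225/525)×32 = 19.5571%
Post-stratifying to population shares instead:
  0.17×7.6 + 0.13×11.1 + 0.7×32 = 25.135%
Difference = 25.135 − 19.5571 = 5.5779 pp.

+5.6 percentage points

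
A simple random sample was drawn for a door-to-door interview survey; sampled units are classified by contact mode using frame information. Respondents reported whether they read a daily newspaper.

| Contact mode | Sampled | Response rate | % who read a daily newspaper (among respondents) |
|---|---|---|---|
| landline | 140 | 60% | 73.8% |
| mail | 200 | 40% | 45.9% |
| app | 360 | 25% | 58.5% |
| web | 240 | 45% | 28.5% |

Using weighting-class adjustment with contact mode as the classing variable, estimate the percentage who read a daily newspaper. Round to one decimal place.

50.4%

Weighting each respondent by the inverse class response rate inflates each class back to its sampled size, so the class weight is n_sampled:
  landline: 140 × 73.8 = 10,332
  mail: 200 × 45.9 = 9180
  app: 360 × 58.5 = 21,060
  web: 240 × 28.5 = 6840
Adjusted estimate = 47,412 / 940 = 50.4383 → 50.4%.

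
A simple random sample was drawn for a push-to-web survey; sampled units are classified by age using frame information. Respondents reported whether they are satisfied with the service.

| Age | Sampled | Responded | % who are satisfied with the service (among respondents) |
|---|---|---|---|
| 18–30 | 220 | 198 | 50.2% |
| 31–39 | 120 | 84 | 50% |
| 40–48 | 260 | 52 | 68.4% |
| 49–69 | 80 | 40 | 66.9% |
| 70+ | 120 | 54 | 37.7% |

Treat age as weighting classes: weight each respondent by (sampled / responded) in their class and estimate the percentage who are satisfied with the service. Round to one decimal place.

Class response rates: 18–30 198/220 = 90%, 31–39 84/120 = 70%, 40–48 52/260 = 20%, 49–69 40/80 = 50%, 70+ 54/120 = 45%.
Each respondent's weight = sampled/responded in their class; summing within a class gives n_sampled, so:
  18–30: 220 × 50.2 = 11,044
  31–39: 120 × 50 = 6000
  40–48: 260 × 68.4 = 17,784
  49–69: 80 × 66.9 = 5352
  70+: 120 × 37.7 = 4524
Adjusted estimate = 44,704 / 800 = 55.88 → 55.9%.

55.9%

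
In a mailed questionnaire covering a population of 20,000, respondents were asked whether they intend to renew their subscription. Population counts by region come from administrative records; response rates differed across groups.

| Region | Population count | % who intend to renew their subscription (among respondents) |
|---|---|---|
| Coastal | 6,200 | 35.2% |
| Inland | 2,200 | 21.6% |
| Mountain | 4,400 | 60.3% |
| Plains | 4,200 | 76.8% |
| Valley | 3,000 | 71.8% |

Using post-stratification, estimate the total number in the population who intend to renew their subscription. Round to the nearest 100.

Apply each group's respondent rate to its population count:
  Coastal: 6,200 × 35.2% = 2182.4
  Inland: 2,200 × 21.6% = 475.2
  Mountain: 4,400 × 60.3% = 2653.2
  Plains: 4,200 × 76.8% = 3225.6
  Valley: 3,000 × 71.8% = 2154
Estimated total = 10690.4 → 10,700.

10,700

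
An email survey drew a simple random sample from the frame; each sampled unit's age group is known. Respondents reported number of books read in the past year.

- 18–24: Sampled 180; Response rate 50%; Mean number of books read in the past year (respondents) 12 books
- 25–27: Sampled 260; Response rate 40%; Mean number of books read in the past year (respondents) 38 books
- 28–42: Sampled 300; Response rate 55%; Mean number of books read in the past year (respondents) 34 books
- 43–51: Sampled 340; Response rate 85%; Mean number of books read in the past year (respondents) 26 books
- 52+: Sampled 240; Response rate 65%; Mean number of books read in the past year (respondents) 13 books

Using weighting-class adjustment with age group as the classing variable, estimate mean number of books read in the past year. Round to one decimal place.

25.9

Inverse-response-rate weighting restores each class to its sampled count, so class totals weight by n_sampled:
  18–24: 180 × 12 = 2160
  25–27: 260 × 38 = 9880
  28–42: 300 × 34 = 10,200
  43–51: 340 × 26 = 8840
  52+: 240 × 13 = 3120
Adjusted estimate = 34,200 / 1,320 = 25.9091 → 25.9.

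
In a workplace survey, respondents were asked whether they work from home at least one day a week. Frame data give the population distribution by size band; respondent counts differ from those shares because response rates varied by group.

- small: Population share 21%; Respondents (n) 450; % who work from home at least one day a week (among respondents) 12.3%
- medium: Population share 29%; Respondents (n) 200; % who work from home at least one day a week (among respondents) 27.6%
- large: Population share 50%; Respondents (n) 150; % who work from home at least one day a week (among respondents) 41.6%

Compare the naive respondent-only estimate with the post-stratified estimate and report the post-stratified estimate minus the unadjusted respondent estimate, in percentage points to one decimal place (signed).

Without adjustment, the pooled respondent share is:
  (450/800)×12.3 + (200/800)×27.6 + (150/800)×41.6 = 21.6187%
Post-stratifying to population shares instead:
  0.21×12.3 + 0.29×27.6 + 0.5×41.6 = 31.387%
Difference = 31.387 − 21.6187 = 9.7683 pp.

+9.8 percentage points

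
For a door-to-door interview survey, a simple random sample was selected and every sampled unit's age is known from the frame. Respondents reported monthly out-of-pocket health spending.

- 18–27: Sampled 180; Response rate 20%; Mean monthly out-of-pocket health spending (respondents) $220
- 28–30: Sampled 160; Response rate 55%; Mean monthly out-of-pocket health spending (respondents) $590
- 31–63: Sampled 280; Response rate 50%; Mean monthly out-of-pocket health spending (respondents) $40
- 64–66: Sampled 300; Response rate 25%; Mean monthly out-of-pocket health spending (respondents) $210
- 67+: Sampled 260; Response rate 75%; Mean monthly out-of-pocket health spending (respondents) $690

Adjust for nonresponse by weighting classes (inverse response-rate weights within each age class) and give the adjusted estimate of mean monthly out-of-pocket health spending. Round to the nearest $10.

$330

Each respondent's weight = sampled/responded in their class; summing within a class gives n_sampled, so:
  18–27: 180 × 220 = 39,600
  28–30: 160 × 590 = 94,400
  31–63: 280 × 40 = 11,200
  64–66: 300 × 210 = 63,000
  67+: 260 × 690 = 179,400
Adjusted estimate = 387,600 / 1,180 = 328.475 → $330.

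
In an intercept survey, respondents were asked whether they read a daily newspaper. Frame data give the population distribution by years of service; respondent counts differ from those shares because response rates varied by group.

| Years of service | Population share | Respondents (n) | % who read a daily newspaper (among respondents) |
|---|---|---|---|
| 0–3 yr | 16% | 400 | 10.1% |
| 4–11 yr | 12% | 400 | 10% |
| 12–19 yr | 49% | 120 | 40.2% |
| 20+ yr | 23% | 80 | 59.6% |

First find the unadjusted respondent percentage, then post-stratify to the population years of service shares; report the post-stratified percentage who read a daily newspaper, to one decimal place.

36.2%

Unadjusted (pooled respondent) estimate weights by respondent counts:
  (400/1000)×10.1 + (400/1000)×10 + (120/1000)×40.2 + (80/1000)×59.6 = 17.632%
Post-stratified estimate weights by population shares:
  0.16×10.1 + 0.12×10 + 0.49×40.2 + 0.23×59.6 = 36.222%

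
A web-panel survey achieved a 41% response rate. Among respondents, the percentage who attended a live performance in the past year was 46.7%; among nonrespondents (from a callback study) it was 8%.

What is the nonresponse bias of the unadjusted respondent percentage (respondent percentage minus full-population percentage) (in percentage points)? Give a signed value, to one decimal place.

Nonresponse fraction = 1 − 0.41 = 0.59.
Bias = (nonresponse fraction) × (respondent percentage − nonrespondent percentage)
     = 0.59 × (46.7 − 8) = 0.59 × 38.7 = 22.833.

+22.8 percentage points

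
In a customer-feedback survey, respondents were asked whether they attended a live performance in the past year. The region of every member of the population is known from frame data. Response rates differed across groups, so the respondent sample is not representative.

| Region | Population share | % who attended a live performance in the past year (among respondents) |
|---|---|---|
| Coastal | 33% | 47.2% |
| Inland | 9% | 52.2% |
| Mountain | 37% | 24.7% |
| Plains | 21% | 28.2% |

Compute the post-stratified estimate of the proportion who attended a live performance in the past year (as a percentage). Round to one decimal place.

35.3%

Post-stratification weights by population share, not respondent share:
  Coastal: 0.33 × 47.2 = 15.576
  Inland: 0.09 × 52.2 = 4.698
  Mountain: 0.37 × 24.7 = 9.139
  Plains: 0.21 × 28.2 = 5.922
Post-stratified estimate = 35.335 → 35.3%.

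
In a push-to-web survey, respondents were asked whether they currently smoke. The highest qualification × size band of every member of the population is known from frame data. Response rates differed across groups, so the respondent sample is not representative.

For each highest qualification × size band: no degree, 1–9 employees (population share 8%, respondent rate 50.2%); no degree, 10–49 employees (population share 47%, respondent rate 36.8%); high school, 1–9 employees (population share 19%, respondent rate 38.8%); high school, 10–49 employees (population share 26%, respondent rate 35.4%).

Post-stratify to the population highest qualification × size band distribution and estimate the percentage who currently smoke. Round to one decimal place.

Reweight to the known highest qualification × size band distribution:
  no degree, 1–9 employees: 0.08 × 50.2 = 4.016
  no degree, 10–49 employees: 0.47 × 36.8 = 17.296
  high school, 1–9 employees: 0.19 × 38.8 = 7.372
  high school, 10–49 employees: 0.26 × 35.4 = 9.204
Post-stratified estimate = 37.888 → 37.9%.

37.9%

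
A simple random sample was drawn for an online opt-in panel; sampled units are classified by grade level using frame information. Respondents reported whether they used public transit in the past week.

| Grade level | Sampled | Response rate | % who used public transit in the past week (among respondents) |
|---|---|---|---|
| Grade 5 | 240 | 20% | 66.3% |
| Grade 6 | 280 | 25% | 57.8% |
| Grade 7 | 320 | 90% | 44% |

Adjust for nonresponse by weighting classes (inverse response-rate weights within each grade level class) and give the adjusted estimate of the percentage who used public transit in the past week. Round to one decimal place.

Weighting each respondent by the inverse class response rate inflates each class back to its sampled size, so the class weight is n_sampled:
  Grade 5: 240 × 66.3 = 15,912
  Grade 6: 280 × 57.8 = 16,184
  Grade 7: 320 × 44 = 14,080
Adjusted estimate = 46,176 / 840 = 54.9714 → 55.0%.

55.0%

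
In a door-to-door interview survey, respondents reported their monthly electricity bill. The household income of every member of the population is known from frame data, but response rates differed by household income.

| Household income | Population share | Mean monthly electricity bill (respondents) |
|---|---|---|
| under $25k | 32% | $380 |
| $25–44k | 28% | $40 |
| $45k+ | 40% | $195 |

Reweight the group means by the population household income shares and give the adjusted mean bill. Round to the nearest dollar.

Each cell contributes population-share × respondent value:
  under $25k: 0.32 × 380 = 121.6
  $25–44k: 0.28 × 40 = 11.2
  $45k+: 0.4 × 195 = 78
Post-stratified estimate = 210.8 → $211.

$211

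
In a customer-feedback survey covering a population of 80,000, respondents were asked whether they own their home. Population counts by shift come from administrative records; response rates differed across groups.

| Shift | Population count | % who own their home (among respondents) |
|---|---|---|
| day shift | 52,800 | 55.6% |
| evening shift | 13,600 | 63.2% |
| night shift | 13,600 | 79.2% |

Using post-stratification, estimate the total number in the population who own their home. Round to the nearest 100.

Estimated count per cell = population count × respondent percentage:
  day shift: 52,800 × 55.6% = 29356.8
  evening shift: 13,600 × 63.2% = 8595.2
  night shift: 13,600 × 79.2% = 10771.2
Estimated total = 48723.2 → 48,700.

48,700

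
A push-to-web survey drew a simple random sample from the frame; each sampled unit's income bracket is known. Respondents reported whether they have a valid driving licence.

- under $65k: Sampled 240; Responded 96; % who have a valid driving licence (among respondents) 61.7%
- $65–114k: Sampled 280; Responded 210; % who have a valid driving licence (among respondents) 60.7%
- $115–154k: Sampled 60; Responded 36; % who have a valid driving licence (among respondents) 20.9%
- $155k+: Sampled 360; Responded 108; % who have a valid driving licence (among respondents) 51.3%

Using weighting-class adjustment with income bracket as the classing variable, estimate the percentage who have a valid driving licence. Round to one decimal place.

54.8%

Class response rates: under $65k 96/240 = 40%, $65–114k 210/280 = 75%, $115–154k 36/60 = 60%, $155k+ 108/360 = 30%.
Each respondent's weight = sampled/responded in their class; summing within a class gives n_sampled, so:
  under $65k: 240 × 61.7 = 14,808
  $65–114k: 280 × 60.7 = 16,996
  $115–154k: 60 × 20.9 = 1254
  $155k+: 360 × 51.3 = 18,468
Adjusted estimate = 51,526 / 940 = 54.8149 → 54.8%.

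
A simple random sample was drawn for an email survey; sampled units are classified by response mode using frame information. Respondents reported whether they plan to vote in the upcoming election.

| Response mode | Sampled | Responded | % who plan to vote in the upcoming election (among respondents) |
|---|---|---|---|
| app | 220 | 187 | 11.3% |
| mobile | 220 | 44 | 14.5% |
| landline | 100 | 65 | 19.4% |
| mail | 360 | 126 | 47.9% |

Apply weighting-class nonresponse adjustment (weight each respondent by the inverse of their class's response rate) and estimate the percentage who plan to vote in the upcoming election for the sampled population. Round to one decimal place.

27.6%

Response rates by class: app 187/220 = 85%, mobile 44/220 = 20%, landline 65/100 = 65%, mail 126/360 = 35%.
With weight = n_sampled/n_responded per class, the weighted class total is n_sampled:
  app: 220 × 11.3 = 2486
  mobile: 220 × 14.5 = 3190
  landline: 100 × 19.4 = 1940
  mail: 360 × 47.9 = 17,244
Adjusted estimate = 24,860 / 900 = 27.6222 → 27.6%.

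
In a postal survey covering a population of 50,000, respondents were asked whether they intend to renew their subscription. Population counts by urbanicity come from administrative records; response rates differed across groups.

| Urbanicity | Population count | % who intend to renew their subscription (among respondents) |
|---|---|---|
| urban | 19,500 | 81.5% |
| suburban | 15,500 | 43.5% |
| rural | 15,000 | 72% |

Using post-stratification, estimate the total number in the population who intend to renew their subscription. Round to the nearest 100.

Estimated count per cell = population count × respondent percentage:
  urban: 19,500 × 81.5% = 15892.5
  suburban: 15,500 × 43.5% = 6742.5
  rural: 15,000 × 72% = 10,800
Estimated total = 33,435 → 33,400.

33,400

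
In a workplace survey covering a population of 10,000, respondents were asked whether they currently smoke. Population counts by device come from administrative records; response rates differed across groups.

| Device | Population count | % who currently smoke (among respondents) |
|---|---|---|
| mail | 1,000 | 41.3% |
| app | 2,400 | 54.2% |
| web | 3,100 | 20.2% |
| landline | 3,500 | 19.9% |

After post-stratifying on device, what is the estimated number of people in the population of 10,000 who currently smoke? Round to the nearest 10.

Each cell contributes its population count × the respondent rate:
  mail: 1,000 × 41.3% = 413
  app: 2,400 × 54.2% = 1300.8
  web: 3,100 × 20.2% = 626.2
  landline: 3,500 × 19.9% = 696.5
Estimated total = 3036.5 → 3,040.

3,040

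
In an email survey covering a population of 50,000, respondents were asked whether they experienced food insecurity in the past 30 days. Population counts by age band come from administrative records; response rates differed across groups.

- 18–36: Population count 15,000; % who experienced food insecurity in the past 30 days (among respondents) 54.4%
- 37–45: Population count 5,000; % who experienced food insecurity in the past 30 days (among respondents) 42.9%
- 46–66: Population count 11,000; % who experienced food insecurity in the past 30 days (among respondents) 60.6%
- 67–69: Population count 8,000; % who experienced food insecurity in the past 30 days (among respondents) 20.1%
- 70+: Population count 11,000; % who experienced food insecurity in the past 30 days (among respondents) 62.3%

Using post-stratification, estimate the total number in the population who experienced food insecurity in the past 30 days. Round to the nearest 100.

Apply each group's respondent rate to its population count:
  18–36: 15,000 × 54.4% = 8160
  37–45: 5,000 × 42.9% = 2145
  46–66: 11,000 × 60.6% = 6666
  67–69: 8,000 × 20.1% = 1608
  70+: 11,000 × 62.3% = 6853
Estimated total = 25,432 → 25,400.

25,400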